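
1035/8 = 129 + 3/8 = 129.38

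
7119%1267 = 784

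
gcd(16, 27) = 1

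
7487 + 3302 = 10789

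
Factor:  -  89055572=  -2^2*151^1*283^1*521^1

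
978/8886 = 163/1481 = 0.11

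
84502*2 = 169004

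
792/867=264/289  =  0.91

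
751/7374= 751/7374= 0.10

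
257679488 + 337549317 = 595228805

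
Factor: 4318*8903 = 2^1  *17^1*29^1*127^1*307^1 = 38443154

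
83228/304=273+59/76 = 273.78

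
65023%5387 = 379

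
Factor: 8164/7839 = 2^2*3^( -2 )*67^( - 1)*157^1 = 628/603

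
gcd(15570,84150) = 90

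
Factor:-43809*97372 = -4265769948 = - 2^2 * 3^1 * 11^1 * 17^1*859^1 * 2213^1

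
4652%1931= 790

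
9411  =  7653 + 1758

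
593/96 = 593/96 = 6.18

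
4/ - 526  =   - 2/263  =  - 0.01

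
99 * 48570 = 4808430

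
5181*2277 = 11797137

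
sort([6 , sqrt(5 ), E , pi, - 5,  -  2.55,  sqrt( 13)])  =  [  -  5, - 2.55, sqrt(5 ), E, pi, sqrt(13),6] 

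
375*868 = 325500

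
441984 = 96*4604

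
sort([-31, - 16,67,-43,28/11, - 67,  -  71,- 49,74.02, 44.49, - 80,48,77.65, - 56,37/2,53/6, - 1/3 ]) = [ - 80, -71, - 67, - 56, - 49,- 43,  -  31, - 16, - 1/3,28/11, 53/6, 37/2, 44.49,  48  ,  67,74.02,77.65 ]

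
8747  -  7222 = 1525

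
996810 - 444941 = 551869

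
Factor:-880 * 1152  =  -2^11*3^2*5^1*11^1 = -1013760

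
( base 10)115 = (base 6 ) 311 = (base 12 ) 97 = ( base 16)73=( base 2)1110011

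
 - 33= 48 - 81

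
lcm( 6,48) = 48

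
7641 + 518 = 8159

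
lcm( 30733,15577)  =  1137121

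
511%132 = 115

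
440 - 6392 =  - 5952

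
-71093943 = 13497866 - 84591809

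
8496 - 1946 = 6550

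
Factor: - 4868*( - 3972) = 19335696  =  2^4*3^1*331^1*1217^1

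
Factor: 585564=2^2*3^1*7^1*6971^1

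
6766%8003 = 6766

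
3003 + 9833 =12836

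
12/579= 4/193 =0.02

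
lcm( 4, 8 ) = 8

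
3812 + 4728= 8540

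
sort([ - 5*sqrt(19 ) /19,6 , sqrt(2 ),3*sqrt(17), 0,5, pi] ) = [  -  5*sqrt(19 )/19, 0,sqrt( 2), pi , 5,6,3*sqrt ( 17)]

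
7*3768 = 26376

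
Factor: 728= 2^3*7^1* 13^1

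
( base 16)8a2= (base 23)442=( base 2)100010100010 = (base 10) 2210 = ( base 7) 6305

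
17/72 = 17/72= 0.24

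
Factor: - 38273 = - 38273^1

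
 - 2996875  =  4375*( - 685 ) 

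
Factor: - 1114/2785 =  - 2^1 * 5^(-1 ) = - 2/5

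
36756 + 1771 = 38527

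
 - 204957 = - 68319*3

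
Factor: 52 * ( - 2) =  - 104 = - 2^3*13^1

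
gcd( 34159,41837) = 1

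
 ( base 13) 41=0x35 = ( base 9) 58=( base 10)53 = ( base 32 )1l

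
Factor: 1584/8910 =8/45 = 2^3*3^ ( -2 )*5^ ( - 1)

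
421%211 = 210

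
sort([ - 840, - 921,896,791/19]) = [ - 921, - 840,791/19,896]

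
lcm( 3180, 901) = 54060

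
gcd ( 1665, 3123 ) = 9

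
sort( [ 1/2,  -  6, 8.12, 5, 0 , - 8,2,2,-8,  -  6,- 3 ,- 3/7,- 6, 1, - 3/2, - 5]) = [ - 8, - 8, - 6, - 6, - 6, - 5,-3,  -  3/2,  -  3/7, 0,1/2, 1, 2, 2,5, 8.12]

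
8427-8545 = -118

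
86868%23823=15399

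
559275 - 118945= 440330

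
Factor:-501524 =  - 2^2*19^1*6599^1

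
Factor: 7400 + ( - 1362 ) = 6038 = 2^1*3019^1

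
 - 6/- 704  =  3/352 = 0.01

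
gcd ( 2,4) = 2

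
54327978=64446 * 843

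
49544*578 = 28636432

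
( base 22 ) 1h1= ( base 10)859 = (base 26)171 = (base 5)11414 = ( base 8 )1533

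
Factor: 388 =2^2*97^1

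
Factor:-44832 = -2^5*3^1*467^1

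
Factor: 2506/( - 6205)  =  -2^1*5^( - 1)*7^1 * 17^( - 1)*73^( -1) * 179^1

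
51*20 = 1020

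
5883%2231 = 1421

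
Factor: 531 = 3^2 * 59^1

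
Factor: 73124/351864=101/486 =2^( - 1 )*3^( - 5)*101^1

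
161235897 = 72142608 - -89093289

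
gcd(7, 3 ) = 1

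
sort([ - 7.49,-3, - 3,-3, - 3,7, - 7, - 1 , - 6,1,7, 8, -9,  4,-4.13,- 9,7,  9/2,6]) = [ - 9, - 9,  -  7.49,-7, - 6, - 4.13 , - 3, - 3, - 3,  -  3, - 1,1, 4,9/2, 6, 7,7, 7,8]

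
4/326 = 2/163 =0.01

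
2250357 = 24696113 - 22445756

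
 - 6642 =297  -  6939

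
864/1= 864=864.00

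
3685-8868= -5183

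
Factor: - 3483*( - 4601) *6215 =99597133845 = 3^4*5^1*11^1*43^2 * 107^1 *113^1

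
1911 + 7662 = 9573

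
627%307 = 13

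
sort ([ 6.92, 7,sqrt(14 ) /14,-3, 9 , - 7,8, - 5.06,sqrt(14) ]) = [-7, - 5.06, - 3, sqrt(14) /14, sqrt(14), 6.92,7, 8,  9 ] 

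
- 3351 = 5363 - 8714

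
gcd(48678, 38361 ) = 57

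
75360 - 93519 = - 18159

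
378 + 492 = 870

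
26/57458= 13/28729 = 0.00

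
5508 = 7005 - 1497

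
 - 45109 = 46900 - 92009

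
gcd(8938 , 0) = 8938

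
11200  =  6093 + 5107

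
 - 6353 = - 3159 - 3194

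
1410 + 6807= 8217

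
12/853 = 12/853 = 0.01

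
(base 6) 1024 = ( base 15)107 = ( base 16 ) E8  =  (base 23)a2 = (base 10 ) 232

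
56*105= 5880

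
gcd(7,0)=7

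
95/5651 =95/5651= 0.02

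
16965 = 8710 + 8255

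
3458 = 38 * 91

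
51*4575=233325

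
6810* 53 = 360930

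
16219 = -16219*( - 1)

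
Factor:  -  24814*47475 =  - 2^1 *3^2*5^2*19^1*211^1* 653^1 = -1178044650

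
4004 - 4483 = -479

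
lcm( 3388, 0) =0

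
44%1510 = 44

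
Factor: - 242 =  - 2^1*11^2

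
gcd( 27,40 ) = 1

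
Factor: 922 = 2^1*461^1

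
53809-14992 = 38817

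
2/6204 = 1/3102=0.00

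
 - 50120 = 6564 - 56684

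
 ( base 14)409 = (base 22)1E1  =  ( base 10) 793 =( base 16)319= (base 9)1071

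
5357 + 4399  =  9756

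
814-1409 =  - 595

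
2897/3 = 2897/3 = 965.67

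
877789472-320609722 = 557179750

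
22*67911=1494042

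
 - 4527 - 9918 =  - 14445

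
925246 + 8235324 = 9160570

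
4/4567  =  4/4567 = 0.00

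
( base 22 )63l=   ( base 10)2991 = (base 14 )1139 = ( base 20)79B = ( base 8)5657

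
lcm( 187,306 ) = 3366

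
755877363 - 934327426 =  - 178450063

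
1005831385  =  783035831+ 222795554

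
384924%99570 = 86214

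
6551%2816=919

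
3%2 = 1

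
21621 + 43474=65095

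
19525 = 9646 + 9879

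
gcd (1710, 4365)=45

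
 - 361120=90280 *(-4)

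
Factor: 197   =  197^1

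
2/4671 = 2/4671 = 0.00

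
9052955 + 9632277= 18685232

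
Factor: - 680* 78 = -2^4*3^1 * 5^1*13^1*17^1= -53040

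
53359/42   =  1270 + 19/42 = 1270.45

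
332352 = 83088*4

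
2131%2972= 2131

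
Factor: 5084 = 2^2*31^1*41^1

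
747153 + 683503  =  1430656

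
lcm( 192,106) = 10176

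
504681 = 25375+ 479306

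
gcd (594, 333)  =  9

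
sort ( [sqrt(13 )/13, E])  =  [ sqrt( 13)/13,E] 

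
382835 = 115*3329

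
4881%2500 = 2381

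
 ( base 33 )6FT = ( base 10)7058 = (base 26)ABC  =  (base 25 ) b78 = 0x1b92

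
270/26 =135/13 = 10.38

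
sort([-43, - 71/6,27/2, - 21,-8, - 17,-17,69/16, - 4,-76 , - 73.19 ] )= [-76,-73.19,-43,  -  21, - 17, - 17, - 71/6 ,-8,-4, 69/16,27/2 ] 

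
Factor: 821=821^1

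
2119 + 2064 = 4183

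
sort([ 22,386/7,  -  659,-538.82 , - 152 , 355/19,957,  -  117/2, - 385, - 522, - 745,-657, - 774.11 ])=[ - 774.11,-745, - 659,- 657, - 538.82, - 522, - 385,-152,-117/2, 355/19, 22,  386/7,957] 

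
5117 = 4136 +981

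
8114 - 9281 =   -  1167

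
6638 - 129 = 6509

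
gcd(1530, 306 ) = 306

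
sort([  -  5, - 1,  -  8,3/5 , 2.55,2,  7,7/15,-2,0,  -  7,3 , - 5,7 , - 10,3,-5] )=[  -  10, - 8, - 7 ,-5, - 5,-5, -2, - 1 , 0,  7/15, 3/5,2,2.55, 3, 3,7,7] 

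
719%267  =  185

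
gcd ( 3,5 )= 1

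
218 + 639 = 857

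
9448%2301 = 244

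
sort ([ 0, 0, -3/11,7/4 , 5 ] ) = [ - 3/11, 0,0 , 7/4, 5]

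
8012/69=116 + 8/69 = 116.12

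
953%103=26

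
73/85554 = 73/85554 = 0.00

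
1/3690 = 1/3690 = 0.00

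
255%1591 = 255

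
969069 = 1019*951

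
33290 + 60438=93728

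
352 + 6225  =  6577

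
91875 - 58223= 33652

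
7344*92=675648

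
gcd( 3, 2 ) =1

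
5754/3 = 1918= 1918.00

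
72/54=1  +  1/3 = 1.33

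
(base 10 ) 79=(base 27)2p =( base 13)61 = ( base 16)4F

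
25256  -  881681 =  - 856425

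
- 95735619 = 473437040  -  569172659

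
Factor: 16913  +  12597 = 29510 = 2^1*5^1*13^1*227^1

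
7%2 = 1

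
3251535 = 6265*519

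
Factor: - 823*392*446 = - 2^4*7^2*223^1*823^1  =  - 143886736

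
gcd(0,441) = 441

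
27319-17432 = 9887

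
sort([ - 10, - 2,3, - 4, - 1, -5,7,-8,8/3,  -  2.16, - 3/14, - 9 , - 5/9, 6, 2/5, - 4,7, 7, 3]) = [- 10, -9, - 8,-5, - 4, - 4, - 2.16, - 2, - 1, - 5/9, - 3/14,2/5, 8/3,3, 3,  6,7,  7,7 ]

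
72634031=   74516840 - 1882809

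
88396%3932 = 1892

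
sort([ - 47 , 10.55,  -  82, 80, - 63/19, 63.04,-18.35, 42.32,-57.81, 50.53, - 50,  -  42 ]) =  [  -  82, - 57.81,-50, - 47,-42,-18.35, - 63/19, 10.55, 42.32, 50.53, 63.04, 80]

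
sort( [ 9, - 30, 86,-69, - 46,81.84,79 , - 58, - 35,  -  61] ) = [-69,-61,-58, - 46, - 35, - 30,9,79, 81.84,86 ]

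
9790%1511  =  724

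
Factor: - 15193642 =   -  2^1*131^1 * 57991^1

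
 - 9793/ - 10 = 979  +  3/10 = 979.30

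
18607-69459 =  - 50852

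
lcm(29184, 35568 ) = 1138176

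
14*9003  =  126042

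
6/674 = 3/337  =  0.01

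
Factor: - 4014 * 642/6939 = -95444/257 =- 2^2 *107^1*223^1*257^( - 1)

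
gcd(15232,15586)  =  2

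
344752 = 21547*16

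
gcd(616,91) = 7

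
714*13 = 9282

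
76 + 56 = 132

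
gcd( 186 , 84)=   6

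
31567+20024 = 51591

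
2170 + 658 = 2828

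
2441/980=2 + 481/980 = 2.49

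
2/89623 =2/89623 = 0.00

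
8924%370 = 44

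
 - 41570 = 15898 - 57468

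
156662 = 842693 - 686031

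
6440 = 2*3220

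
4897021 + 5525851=10422872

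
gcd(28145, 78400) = 5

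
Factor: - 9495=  - 3^2* 5^1*211^1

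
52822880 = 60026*880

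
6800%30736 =6800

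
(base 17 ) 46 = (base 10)74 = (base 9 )82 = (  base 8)112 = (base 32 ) 2A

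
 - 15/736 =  - 15/736 = - 0.02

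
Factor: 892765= 5^1*  29^1*47^1*131^1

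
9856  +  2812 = 12668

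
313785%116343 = 81099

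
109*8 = 872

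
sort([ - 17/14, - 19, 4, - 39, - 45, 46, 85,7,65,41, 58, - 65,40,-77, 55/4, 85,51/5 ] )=[ - 77, - 65,-45,  -  39, - 19, - 17/14,4,7,  51/5, 55/4,40,41, 46,  58,65,85, 85 ]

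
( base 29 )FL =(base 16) 1C8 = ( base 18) 176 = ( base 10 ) 456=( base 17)19e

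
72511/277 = 72511/277 = 261.77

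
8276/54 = 4138/27  =  153.26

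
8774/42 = 208+19/21 = 208.90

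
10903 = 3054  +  7849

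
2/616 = 1/308 = 0.00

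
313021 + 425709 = 738730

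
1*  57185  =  57185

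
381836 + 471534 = 853370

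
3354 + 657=4011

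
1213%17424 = 1213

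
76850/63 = 76850/63  =  1219.84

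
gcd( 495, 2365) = 55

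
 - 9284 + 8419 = -865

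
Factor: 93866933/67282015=4081171/2925305 = 5^( - 1)*67^1 * 60913^1*585061^ ( - 1) 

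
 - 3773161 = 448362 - 4221523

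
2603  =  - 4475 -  - 7078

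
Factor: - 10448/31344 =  - 3^( - 1)  =  - 1/3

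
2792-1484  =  1308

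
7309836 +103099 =7412935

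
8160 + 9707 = 17867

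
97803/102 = 32601/34=958.85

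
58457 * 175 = 10229975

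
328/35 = 328/35 = 9.37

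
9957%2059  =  1721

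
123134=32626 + 90508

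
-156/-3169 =156/3169 =0.05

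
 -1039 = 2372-3411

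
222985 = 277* 805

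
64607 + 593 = 65200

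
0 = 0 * 590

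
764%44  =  16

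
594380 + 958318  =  1552698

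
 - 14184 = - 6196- 7988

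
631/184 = 631/184 = 3.43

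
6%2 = 0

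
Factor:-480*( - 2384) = 2^9*3^1*5^1*149^1=1144320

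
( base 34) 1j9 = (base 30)20B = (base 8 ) 3423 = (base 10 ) 1811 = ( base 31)1RD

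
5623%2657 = 309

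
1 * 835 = 835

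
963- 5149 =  - 4186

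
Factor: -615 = -3^1*5^1 *41^1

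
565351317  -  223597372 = 341753945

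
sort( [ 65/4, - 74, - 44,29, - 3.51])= [  -  74, - 44, - 3.51,65/4,29]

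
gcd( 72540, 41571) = 279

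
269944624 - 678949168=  - 409004544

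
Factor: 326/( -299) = -2^1*13^( - 1 )*23^(  -  1)*163^1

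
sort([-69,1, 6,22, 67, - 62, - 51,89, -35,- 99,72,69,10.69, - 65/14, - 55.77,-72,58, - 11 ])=[ - 99, - 72, - 69, - 62, - 55.77, - 51,  -  35,-11, - 65/14,1, 6,10.69 , 22,58, 67, 69,72,89]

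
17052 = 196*87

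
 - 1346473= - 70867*19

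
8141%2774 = 2593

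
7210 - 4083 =3127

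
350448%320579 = 29869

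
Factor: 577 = 577^1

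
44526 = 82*543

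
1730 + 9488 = 11218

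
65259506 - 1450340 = 63809166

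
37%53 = 37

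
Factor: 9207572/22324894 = 4603786/11162447 = 2^1*  11^1*167^ ( - 1 )* 66841^( - 1)*209263^1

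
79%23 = 10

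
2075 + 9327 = 11402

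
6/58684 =3/29342 = 0.00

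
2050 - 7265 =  -5215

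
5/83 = 5/83  =  0.06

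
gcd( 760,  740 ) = 20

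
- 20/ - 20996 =5/5249 = 0.00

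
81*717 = 58077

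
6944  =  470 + 6474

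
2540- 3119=-579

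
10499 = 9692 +807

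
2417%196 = 65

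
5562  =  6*927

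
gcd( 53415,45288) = 9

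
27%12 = 3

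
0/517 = 0 = 0.00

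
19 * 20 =380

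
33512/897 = 33512/897  =  37.36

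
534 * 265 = 141510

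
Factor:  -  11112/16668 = -2^1*3^ ( - 1) = - 2/3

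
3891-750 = 3141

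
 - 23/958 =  - 1+935/958=-0.02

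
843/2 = 843/2  =  421.50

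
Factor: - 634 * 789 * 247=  - 2^1*3^1*13^1*19^1*263^1*317^1 =-  123555822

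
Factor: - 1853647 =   -  1853647^1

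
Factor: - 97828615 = -5^1*19565723^1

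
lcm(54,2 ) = 54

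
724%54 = 22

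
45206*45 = 2034270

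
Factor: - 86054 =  - 2^1*17^1*2531^1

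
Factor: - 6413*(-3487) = 11^3*53^1 * 317^1=22362131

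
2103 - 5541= - 3438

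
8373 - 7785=588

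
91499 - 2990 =88509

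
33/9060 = 11/3020  =  0.00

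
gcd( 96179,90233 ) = 1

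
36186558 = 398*90921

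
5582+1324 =6906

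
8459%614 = 477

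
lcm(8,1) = 8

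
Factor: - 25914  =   - 2^1*3^1*7^1*617^1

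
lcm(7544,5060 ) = 414920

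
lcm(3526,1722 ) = 74046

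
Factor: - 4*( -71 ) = 2^2*71^1 = 284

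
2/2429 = 2/2429 = 0.00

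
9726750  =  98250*99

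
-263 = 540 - 803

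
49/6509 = 49/6509 = 0.01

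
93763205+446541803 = 540305008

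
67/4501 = 67/4501= 0.01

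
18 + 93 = 111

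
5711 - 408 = 5303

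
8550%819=360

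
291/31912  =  291/31912 = 0.01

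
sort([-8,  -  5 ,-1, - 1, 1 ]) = [  -  8 , - 5,-1, - 1,1] 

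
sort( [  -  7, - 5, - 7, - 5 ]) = [-7, - 7,  -  5,-5 ]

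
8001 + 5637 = 13638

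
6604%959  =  850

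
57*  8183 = 466431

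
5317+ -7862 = -2545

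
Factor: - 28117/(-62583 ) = 3^( -1)*23^ ( - 1)*31^1 = 31/69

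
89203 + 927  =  90130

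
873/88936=873/88936 = 0.01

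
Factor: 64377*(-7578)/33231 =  - 162616302/11077 = -  2^1 * 3^3 * 11^( - 1)*19^ ( - 1)*23^1  *  53^ ( - 1) * 311^1 * 421^1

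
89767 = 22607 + 67160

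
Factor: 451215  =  3^2*5^1*37^1*271^1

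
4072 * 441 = 1795752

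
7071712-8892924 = - 1821212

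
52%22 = 8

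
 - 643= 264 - 907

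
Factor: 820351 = 7^1*117193^1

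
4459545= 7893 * 565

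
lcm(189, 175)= 4725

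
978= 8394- 7416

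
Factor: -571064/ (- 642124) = 2^1*7^(  -  1 )*13^1  *  17^1*71^( - 1)=442/497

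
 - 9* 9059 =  - 81531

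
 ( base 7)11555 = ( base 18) 965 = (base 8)5725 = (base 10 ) 3029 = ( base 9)4135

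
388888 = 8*48611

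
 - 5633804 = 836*( - 6739 )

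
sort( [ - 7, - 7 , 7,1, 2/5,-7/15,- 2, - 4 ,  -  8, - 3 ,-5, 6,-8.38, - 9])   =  [ - 9, - 8.38,-8,  -  7, -7 ,  -  5, - 4,  -  3, - 2, - 7/15,2/5,1,  6,  7] 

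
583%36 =7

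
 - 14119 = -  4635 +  - 9484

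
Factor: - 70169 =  - 11^1*6379^1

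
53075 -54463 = - 1388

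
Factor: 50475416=2^3*167^1*37781^1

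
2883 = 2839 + 44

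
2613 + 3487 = 6100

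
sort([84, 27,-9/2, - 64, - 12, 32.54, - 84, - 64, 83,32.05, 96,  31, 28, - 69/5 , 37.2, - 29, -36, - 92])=[ - 92,-84 , - 64, - 64, - 36, - 29, - 69/5, - 12, - 9/2,27 , 28,31, 32.05, 32.54, 37.2, 83,84 , 96]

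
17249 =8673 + 8576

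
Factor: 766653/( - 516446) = -2^( - 1)*3^1*7^( - 1 )*37^ ( - 1)*997^( - 1 )*255551^1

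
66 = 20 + 46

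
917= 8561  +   - 7644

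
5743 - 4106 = 1637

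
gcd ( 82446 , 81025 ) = 7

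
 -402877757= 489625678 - 892503435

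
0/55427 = 0 = 0.00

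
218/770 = 109/385  =  0.28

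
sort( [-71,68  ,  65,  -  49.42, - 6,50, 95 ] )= [ - 71, - 49.42,-6, 50, 65, 68 , 95 ] 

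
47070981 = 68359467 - 21288486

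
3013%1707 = 1306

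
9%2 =1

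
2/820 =1/410 = 0.00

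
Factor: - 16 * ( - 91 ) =2^4*  7^1 * 13^1 = 1456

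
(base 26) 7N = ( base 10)205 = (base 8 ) 315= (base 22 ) 97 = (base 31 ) 6j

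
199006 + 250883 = 449889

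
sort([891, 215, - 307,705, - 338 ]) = [ - 338 , - 307,215,705  ,  891] 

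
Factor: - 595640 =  - 2^3*5^1*14891^1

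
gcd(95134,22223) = 1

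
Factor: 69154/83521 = 2^1*17^( - 4 )*71^1*487^1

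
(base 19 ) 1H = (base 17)22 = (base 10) 36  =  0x24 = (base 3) 1100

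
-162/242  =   - 81/121 = - 0.67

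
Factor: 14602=2^1*7^2*149^1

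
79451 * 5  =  397255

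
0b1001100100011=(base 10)4899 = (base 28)66R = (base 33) 4GF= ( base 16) 1323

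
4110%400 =110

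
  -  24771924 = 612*( - 40477) 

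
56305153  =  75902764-19597611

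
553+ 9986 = 10539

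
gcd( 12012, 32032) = 4004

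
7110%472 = 30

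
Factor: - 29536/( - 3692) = 2^3 = 8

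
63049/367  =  171 + 292/367= 171.80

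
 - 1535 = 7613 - 9148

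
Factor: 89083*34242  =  3050380086  =  2^1 * 3^1 * 13^1*439^1*89083^1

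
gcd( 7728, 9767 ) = 1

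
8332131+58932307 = 67264438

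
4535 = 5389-854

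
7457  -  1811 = 5646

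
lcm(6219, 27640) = 248760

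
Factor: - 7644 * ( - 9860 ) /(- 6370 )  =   - 11832= - 2^3 * 3^1*17^1*29^1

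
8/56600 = 1/7075=0.00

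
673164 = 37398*18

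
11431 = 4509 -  - 6922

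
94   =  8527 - 8433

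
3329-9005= -5676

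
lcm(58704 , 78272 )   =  234816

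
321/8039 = 321/8039 = 0.04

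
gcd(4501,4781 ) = 7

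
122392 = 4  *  30598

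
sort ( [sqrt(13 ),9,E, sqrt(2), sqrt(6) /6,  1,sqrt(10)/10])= [sqrt(10 ) /10,sqrt( 6 )/6, 1, sqrt(2 ),E,sqrt(13 ), 9]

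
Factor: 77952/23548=2^5 * 3^1 * 29^( - 1 )= 96/29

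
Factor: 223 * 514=2^1*223^1*257^1 = 114622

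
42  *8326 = 349692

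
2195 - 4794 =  - 2599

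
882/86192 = 441/43096 = 0.01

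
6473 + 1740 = 8213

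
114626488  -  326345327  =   - 211718839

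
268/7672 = 67/1918 = 0.03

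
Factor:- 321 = -3^1*107^1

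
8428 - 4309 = 4119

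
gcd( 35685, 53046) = 9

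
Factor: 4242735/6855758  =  606105/979394   =  2^( - 1)*3^2*5^1*13^( - 1 )*139^( - 1 )*271^( - 1)*13469^1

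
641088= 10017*64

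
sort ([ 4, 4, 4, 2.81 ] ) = [2.81, 4,4, 4 ] 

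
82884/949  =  82884/949 =87.34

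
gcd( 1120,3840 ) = 160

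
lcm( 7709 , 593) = 7709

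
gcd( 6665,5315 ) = 5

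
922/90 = 461/45 = 10.24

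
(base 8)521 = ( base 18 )10d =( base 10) 337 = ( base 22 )F7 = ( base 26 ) CP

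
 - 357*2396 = - 855372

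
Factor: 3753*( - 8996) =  - 33761988 =- 2^2 * 3^3*13^1* 139^1*173^1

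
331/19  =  331/19 = 17.42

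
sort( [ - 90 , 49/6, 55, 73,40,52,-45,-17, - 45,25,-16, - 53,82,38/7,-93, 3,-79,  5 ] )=[ - 93,-90, - 79, - 53, - 45,-45 , - 17,- 16,3,5, 38/7, 49/6,25, 40, 52,55,73,82]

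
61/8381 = 61/8381 = 0.01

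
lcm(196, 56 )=392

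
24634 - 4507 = 20127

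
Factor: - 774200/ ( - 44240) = 35/2 = 2^( - 1 )*5^1 * 7^1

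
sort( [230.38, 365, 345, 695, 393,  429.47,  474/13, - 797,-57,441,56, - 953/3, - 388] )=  [ -797,-388,- 953/3, - 57, 474/13, 56, 230.38,345,365,  393,429.47, 441,695]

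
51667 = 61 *847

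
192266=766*251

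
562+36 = 598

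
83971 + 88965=172936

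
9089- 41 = 9048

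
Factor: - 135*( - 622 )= 83970= 2^1*3^3*5^1 * 311^1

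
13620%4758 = 4104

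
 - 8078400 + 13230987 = 5152587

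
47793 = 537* 89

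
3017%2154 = 863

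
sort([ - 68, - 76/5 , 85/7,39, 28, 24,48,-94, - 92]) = [-94,-92, - 68, - 76/5,85/7, 24, 28, 39, 48 ] 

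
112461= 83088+29373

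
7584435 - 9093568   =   - 1509133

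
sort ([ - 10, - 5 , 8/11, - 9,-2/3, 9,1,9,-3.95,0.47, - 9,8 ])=[ - 10, - 9, - 9,-5, -3.95, - 2/3,0.47,8/11, 1,8 , 9, 9]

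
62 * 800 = 49600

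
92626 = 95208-2582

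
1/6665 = 1/6665 = 0.00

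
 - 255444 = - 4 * 63861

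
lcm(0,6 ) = 0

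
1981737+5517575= 7499312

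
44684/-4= -11171 +0/1 = - 11171.00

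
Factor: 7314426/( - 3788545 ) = - 2^1*3^2*5^( - 1)*7^2*8293^1*757709^( - 1)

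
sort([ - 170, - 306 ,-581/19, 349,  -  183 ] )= [ - 306 ,-183, - 170, - 581/19 , 349]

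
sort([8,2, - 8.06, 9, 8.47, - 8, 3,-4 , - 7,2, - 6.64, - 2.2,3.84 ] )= [ - 8.06, - 8, - 7 , - 6.64, - 4 , - 2.2, 2, 2,  3, 3.84, 8,8.47,9 ]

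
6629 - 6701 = - 72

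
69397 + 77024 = 146421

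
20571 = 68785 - 48214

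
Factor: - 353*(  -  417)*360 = 2^3*3^3*5^1*139^1*353^1=52992360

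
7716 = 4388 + 3328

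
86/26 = 43/13 = 3.31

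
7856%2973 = 1910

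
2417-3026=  - 609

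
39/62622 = 13/20874  =  0.00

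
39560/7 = 5651+ 3/7=5651.43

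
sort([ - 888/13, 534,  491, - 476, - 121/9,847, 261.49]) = [ - 476, - 888/13, - 121/9,261.49 , 491,534,847 ] 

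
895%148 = 7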